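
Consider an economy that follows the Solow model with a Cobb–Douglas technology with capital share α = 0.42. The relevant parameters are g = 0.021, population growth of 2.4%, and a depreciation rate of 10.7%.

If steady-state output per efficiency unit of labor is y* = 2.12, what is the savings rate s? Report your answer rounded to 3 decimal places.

In steady state, investment equals break-even investment: s·k^α = (n + g + δ)·k.
Since y* = [s/(n + g + δ)]^(α/(1−α)), we have s/(n + g + δ) = (y*)^((1−α)/α) = 2.12^1.381 = 2.8227.
Therefore s = 2.8227 × (n + g + δ) = 2.8227 × 0.152 = 0.4291.

s ≈ 0.429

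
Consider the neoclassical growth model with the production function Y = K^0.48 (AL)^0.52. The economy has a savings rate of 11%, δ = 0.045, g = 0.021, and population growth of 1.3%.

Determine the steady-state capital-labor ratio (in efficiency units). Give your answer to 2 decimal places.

In steady state, investment equals break-even investment: s·k^α = (n + g + δ)·k.
Dividing both sides by k: k^(1−α) = s / (n + g + δ).
k^0.52 = 0.11 / (0.013 + 0.021 + 0.045) = 0.11 / 0.079 = 1.3924
k* = 1.3924^(1/0.52) ≈ 1.8900

k* ≈ 1.89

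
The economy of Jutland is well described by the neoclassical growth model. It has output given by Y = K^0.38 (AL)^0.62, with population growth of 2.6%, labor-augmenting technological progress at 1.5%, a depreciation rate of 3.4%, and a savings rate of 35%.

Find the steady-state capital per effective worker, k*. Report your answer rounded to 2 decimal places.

In steady state, investment equals break-even investment: s·k^α = (n + g + δ)·k.
Rearranging, k^(1−α) = s / (n + g + δ).
k^0.62 = 0.35 / (0.026 + 0.015 + 0.034) = 0.35 / 0.075 = 4.6667
k* = 4.6667^(1/0.62) ≈ 11.9963

k* = 12.00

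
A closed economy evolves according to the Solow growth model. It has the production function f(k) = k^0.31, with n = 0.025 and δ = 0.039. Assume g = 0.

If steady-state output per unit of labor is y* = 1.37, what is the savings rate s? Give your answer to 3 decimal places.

At the steady state, Δk = 0, so s·k^α = (n + δ)·k.
Since y* = [s/(n + δ)]^(α/(1−α)), we have s/(n + δ) = (y*)^((1−α)/α) = 1.37^2.2258 = 2.0152.
Therefore s = 2.0152 × (n + δ) = 2.0152 × 0.064 = 0.1290.

s ≈ 0.129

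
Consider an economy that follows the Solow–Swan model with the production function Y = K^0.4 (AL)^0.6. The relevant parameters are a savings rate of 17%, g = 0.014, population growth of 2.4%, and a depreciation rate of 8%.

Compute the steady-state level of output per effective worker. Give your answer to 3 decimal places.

Steady state requires s·f(k) = (n + g + δ)·k, i.e. s·k^α = (n + g + δ)·k.
Rearranging, k^(1−α) = s / (n + g + δ).
k^0.6 = 0.17 / (0.024 + 0.014 + 0.080) = 0.17 / 0.118 = 1.4407
k* = 1.4407^(1/0.6) ≈ 1.8378
y* = (k*)^α = 1.8378^0.4 ≈ 1.2756

y* ≈ 1.276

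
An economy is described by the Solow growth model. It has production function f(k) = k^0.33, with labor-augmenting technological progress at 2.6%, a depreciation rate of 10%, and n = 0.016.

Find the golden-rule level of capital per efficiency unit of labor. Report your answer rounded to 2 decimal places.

The golden rule sets f'(k) = n + g + δ, i.e. α·k^(α−1) = n + g + δ.
So k^(1−α) = α / (n + g + δ) = 0.33 / 0.142 = 2.3239.
k_gold = 2.3239^(1/0.67) ≈ 3.5204

k_gold ≈ 3.52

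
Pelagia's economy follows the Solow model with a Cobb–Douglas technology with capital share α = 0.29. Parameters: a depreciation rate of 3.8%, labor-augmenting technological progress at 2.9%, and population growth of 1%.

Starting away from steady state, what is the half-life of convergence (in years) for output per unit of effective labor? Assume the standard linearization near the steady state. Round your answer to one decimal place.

Near the steady state the convergence rate is λ = (1 − α)(n + g + δ).
λ = (1 − 0.29) × 0.077 = 0.71 × 0.077 = 0.05467
Half-life = ln 2 / λ = 0.6931 / 0.05467 ≈ 12.68 years

t_½ ≈ 12.7 years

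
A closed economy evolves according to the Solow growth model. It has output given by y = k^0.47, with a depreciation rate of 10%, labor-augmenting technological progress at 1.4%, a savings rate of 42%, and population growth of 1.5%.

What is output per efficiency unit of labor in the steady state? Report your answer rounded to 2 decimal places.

y* ≈ 2.85

At the steady state, Δk = 0, so s·k^α = (n + g + δ)·k.
Rearranging, k^(1−α) = s / (n + g + δ).
k^0.53 = 0.42 / (0.015 + 0.014 + 0.100) = 0.42 / 0.129 = 3.2558
k* = 3.2558^(1/0.53) ≈ 9.2742
y* = (k*)^α = 9.2742^0.47 ≈ 2.8485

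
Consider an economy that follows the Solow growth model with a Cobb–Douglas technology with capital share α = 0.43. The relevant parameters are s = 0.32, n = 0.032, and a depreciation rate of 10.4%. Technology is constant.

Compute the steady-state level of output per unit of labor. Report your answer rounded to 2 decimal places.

At the steady state, Δk = 0, so s·k^α = (n + δ)·k.
Rearranging, k^(1−α) = s / (n + δ).
k^0.57 = 0.32 / (0.032 + 0.104) = 0.32 / 0.136 = 2.3529
k* = 2.3529^(1/0.57) ≈ 4.4868
y* = (k*)^α = 4.4868^0.43 ≈ 1.9069

y* = 1.91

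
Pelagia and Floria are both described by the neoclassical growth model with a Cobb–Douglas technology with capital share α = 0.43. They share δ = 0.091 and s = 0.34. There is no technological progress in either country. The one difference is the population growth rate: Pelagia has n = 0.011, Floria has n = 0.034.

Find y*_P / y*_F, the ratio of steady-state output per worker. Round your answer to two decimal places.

Steady-state y* = [s/(n + δ)]^(α/(1−α)), so the ratio is [ (s_P/(n + δ)_P) / (s_F/(n + δ)_F) ]^0.7544.
s_P/(n + δ)_P = 0.34/0.102 = 3.3333; s_F/(n + δ)_F = 0.34/0.125 = 2.7200.
Ratio = (3.3333/2.7200)^0.7544 = 1.2255^0.7544 ≈ 1.1658

y*_P / y*_F ≈ 1.17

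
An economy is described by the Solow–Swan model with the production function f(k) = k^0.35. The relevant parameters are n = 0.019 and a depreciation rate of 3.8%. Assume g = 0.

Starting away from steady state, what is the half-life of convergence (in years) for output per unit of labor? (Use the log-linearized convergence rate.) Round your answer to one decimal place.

t_½ ≈ 18.7 years

Near the steady state the convergence rate is λ = (1 − α)(n + δ).
λ = (1 − 0.35) × 0.057 = 0.65 × 0.057 = 0.03705
Half-life = ln 2 / λ = 0.6931 / 0.03705 ≈ 18.71 years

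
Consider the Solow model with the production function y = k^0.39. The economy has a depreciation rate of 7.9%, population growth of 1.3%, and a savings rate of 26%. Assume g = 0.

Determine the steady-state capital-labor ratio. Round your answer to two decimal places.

k* = 5.49

In steady state, investment equals break-even investment: s·k^α = (n + δ)·k.
Rearranging, k^(1−α) = s / (n + δ).
k^0.61 = 0.26 / (0.013 + 0.079) = 0.26 / 0.092 = 2.8261
k* = 2.8261^(1/0.61) ≈ 5.4910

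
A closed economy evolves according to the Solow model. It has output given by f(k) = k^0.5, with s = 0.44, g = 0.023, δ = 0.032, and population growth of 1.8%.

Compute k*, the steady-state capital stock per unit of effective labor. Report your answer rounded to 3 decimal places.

k* = 36.330

In steady state, investment equals break-even investment: s·k^α = (n + g + δ)·k.
Dividing both sides by k: k^(1−α) = s / (n + g + δ).
k^0.5 = 0.44 / (0.018 + 0.023 + 0.032) = 0.44 / 0.073 = 6.0274
k* = 6.0274^(1/0.5) ≈ 36.3296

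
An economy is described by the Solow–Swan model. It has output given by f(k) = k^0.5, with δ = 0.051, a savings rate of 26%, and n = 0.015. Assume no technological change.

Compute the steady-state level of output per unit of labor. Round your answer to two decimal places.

In steady state, investment equals break-even investment: s·k^α = (n + δ)·k.
Dividing both sides by k: k^(1−α) = s / (n + δ).
k^0.5 = 0.26 / (0.015 + 0.051) = 0.26 / 0.066 = 3.9394
k* = 3.9394^(1/0.5) ≈ 15.5189
y* = (k*)^α = 15.5189^0.5 ≈ 3.9394

y* ≈ 3.94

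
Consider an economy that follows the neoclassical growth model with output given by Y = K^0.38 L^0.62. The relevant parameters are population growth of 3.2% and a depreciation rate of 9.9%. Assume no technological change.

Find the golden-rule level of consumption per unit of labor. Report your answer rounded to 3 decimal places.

At the golden rule, f'(k) = n + δ, so α·k^(α−1) = n + δ and k_gold = (α/(n + δ))^(1/(1−α)).
k_gold = (0.38/0.131)^(1/0.62) = 2.9008^1.6129 ≈ 5.5718
c_gold = f(k_gold) − (n + δ)·k_gold = 1.9208 − 0.131×5.5718 ≈ 1.1909

c_gold ≈ 1.191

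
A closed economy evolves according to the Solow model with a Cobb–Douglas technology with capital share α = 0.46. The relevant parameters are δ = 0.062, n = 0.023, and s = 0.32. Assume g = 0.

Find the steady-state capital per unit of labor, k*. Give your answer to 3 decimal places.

k* = 11.646

Steady state requires s·f(k) = (n + δ)·k, i.e. s·k^α = (n + δ)·k.
Rearranging, k^(1−α) = s / (n + δ).
k^0.54 = 0.32 / (0.023 + 0.062) = 0.32 / 0.085 = 3.7647
k* = 3.7647^(1/0.54) ≈ 11.6457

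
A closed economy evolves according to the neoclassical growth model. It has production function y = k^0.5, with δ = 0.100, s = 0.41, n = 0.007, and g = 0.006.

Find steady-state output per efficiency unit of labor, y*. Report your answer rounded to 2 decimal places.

y* = 3.63

At the steady state, Δk = 0, so s·k^α = (n + g + δ)·k.
Rearranging, k^(1−α) = s / (n + g + δ).
k^0.5 = 0.41 / (0.007 + 0.006 + 0.100) = 0.41 / 0.113 = 3.6283
k* = 3.6283^(1/0.5) ≈ 13.1646
y* = (k*)^α = 13.1646^0.5 ≈ 3.6283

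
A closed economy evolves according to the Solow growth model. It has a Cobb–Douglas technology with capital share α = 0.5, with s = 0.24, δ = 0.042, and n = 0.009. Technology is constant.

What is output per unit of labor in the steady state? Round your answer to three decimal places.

At the steady state, Δk = 0, so s·k^α = (n + δ)·k.
Rearranging, k^(1−α) = s / (n + δ).
k^0.5 = 0.24 / (0.009 + 0.042) = 0.24 / 0.051 = 4.7059
k* = 4.7059^(1/0.5) ≈ 22.1455
y* = (k*)^α = 22.1455^0.5 ≈ 4.7059

y* ≈ 4.706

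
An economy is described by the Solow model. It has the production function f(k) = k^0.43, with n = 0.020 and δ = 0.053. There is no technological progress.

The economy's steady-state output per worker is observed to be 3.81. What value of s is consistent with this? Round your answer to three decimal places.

Steady state requires s·f(k) = (n + δ)·k, i.e. s·k^α = (n + δ)·k.
Since y* = [s/(n + δ)]^(α/(1−α)), we have s/(n + δ) = (y*)^((1−α)/α) = 3.81^1.3256 = 5.8894.
Therefore s = 5.8894 × (n + δ) = 5.8894 × 0.073 = 0.4299.

s ≈ 0.430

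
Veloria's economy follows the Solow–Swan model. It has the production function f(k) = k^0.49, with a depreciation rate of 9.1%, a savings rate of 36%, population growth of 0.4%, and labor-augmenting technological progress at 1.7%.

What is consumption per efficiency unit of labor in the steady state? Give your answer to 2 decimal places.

In steady state, investment equals break-even investment: s·k^α = (n + g + δ)·k.
Rearranging, k^(1−α) = s / (n + g + δ).
k^0.51 = 0.36 / (0.004 + 0.017 + 0.091) = 0.36 / 0.112 = 3.2143
k* = 3.2143^(1/0.51) ≈ 9.8693
y* = (k*)^α = 9.8693^0.49 ≈ 3.0704
c* = (1 − s)·y* = (1 − 0.36) × 3.0704 ≈ 1.9651

c* ≈ 1.97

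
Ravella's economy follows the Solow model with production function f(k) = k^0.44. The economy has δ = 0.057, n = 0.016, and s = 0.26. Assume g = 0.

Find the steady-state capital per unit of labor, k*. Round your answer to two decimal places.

k* ≈ 9.66

In steady state, investment equals break-even investment: s·k^α = (n + δ)·k.
Rearranging, k^(1−α) = s / (n + δ).
k^0.56 = 0.26 / (0.016 + 0.057) = 0.26 / 0.073 = 3.5616
k* = 3.5616^(1/0.56) ≈ 9.6623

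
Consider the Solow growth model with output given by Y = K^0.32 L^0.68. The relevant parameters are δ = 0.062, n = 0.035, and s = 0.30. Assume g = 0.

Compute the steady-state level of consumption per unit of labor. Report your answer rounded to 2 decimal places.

c* ≈ 1.19

Steady state requires s·f(k) = (n + δ)·k, i.e. s·k^α = (n + δ)·k.
Dividing both sides by k: k^(1−α) = s / (n + δ).
k^0.68 = 0.30 / (0.035 + 0.062) = 0.30 / 0.097 = 3.0928
k* = 3.0928^(1/0.68) ≈ 5.2615
y* = (k*)^α = 5.2615^0.32 ≈ 1.7012
c* = (1 − s)·y* = (1 − 0.30) × 1.7012 ≈ 1.1908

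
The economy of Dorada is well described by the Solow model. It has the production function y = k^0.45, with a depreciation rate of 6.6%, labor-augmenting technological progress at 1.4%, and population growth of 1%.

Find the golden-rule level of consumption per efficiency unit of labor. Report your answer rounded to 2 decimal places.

At the golden rule, f'(k) = n + g + δ, so α·k^(α−1) = n + g + δ and k_gold = (α/(n + g + δ))^(1/(1−α)).
k_gold = (0.45/0.090)^(1/0.55) = 5.0000^1.8182 ≈ 18.6581
c_gold = f(k_gold) − (n + g + δ)·k_gold = 3.7316 − 0.090×18.6581 ≈ 2.0524

c_gold ≈ 2.05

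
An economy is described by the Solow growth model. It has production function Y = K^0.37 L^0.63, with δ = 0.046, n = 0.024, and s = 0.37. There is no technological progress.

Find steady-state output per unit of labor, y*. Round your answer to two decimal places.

At the steady state, Δk = 0, so s·k^α = (n + δ)·k.
Rearranging, k^(1−α) = s / (n + δ).
k^0.63 = 0.37 / (0.024 + 0.046) = 0.37 / 0.070 = 5.2857
k* = 5.2857^(1/0.63) ≈ 14.0534
y* = (k*)^α = 14.0534^0.37 ≈ 2.6588

y* ≈ 2.66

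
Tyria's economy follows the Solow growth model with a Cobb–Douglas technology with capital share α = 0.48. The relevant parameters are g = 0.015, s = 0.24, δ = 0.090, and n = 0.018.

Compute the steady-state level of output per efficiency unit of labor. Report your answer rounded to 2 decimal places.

At the steady state, Δk = 0, so s·k^α = (n + g + δ)·k.
Dividing both sides by k: k^(1−α) = s / (n + g + δ).
k^0.52 = 0.24 / (0.018 + 0.015 + 0.090) = 0.24 / 0.123 = 1.9512
k* = 1.9512^(1/0.52) ≈ 3.6164
y* = (k*)^α = 3.6164^0.48 ≈ 1.8534

y* = 1.85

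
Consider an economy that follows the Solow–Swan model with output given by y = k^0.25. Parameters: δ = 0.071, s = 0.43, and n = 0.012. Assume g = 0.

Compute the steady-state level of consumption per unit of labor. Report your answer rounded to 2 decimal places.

In steady state, investment equals break-even investment: s·k^α = (n + δ)·k.
Rearranging, k^(1−α) = s / (n + δ).
k^0.75 = 0.43 / (0.012 + 0.071) = 0.43 / 0.083 = 5.1807
k* = 5.1807^(1/0.75) ≈ 8.9643
y* = (k*)^α = 8.9643^0.25 ≈ 1.7303
c* = (1 − s)·y* = (1 − 0.43) × 1.7303 ≈ 0.9863

c* = 0.99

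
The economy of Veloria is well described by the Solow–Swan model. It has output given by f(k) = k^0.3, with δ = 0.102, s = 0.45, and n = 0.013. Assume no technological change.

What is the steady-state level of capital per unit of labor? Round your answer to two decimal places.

At the steady state, Δk = 0, so s·k^α = (n + δ)·k.
Dividing both sides by k: k^(1−α) = s / (n + δ).
k^0.7 = 0.45 / (0.013 + 0.102) = 0.45 / 0.115 = 3.9130
k* = 3.9130^(1/0.7) ≈ 7.0217

k* ≈ 7.02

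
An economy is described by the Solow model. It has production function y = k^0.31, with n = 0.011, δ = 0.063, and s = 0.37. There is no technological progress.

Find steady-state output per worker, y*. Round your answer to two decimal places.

In steady state, investment equals break-even investment: s·k^α = (n + δ)·k.
Rearranging, k^(1−α) = s / (n + δ).
k^0.69 = 0.37 / (0.011 + 0.063) = 0.37 / 0.074 = 5.0000
k* = 5.0000^(1/0.69) ≈ 10.3039
y* = (k*)^α = 10.3039^0.31 ≈ 2.0608

y* ≈ 2.06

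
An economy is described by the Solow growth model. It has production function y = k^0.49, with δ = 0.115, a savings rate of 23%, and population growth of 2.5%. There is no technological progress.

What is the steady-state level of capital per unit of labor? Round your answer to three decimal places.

In steady state, investment equals break-even investment: s·k^α = (n + δ)·k.
Dividing both sides by k: k^(1−α) = s / (n + δ).
k^0.51 = 0.23 / (0.025 + 0.115) = 0.23 / 0.140 = 1.6429
k* = 1.6429^(1/0.51) ≈ 2.6471

k* ≈ 2.647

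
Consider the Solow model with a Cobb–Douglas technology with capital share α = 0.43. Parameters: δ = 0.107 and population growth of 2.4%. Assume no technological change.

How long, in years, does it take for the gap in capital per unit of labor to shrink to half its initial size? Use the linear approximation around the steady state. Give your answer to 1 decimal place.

Near the steady state the convergence rate is λ = (1 − α)(n + δ).
λ = (1 − 0.43) × 0.131 = 0.57 × 0.131 = 0.07467
Half-life = ln 2 / λ = 0.6931 / 0.07467 ≈ 9.28 years

t_½ ≈ 9.3 years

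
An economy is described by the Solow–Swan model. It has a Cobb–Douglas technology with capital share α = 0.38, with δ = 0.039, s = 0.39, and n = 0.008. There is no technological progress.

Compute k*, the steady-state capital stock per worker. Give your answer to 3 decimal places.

In steady state, investment equals break-even investment: s·k^α = (n + δ)·k.
Rearranging, k^(1−α) = s / (n + δ).
k^0.62 = 0.39 / (0.008 + 0.039) = 0.39 / 0.047 = 8.2979
k* = 8.2979^(1/0.62) ≈ 30.3534

k* ≈ 30.353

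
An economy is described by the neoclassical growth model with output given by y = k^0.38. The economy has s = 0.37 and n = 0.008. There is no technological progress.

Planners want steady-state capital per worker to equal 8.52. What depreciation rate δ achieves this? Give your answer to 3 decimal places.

At the steady state, Δk = 0, so s·k^α = (n + δ)·k.
So s / (n + δ) = (k*)^(1−α) = 8.52^0.62 = 3.7746.
Therefore n + δ = s / 3.7746 = 0.37 / 3.7746 = 0.0980, so δ = 0.0980 − 0.008 = 0.0900.

δ ≈ 0.090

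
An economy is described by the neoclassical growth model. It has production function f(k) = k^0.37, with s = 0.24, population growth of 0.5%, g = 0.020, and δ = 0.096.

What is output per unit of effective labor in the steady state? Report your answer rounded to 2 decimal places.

y* ≈ 1.50

Steady state requires s·f(k) = (n + g + δ)·k, i.e. s·k^α = (n + g + δ)·k.
Rearranging, k^(1−α) = s / (n + g + δ).
k^0.63 = 0.24 / (0.005 + 0.020 + 0.096) = 0.24 / 0.121 = 1.9835
k* = 1.9835^(1/0.63) ≈ 2.9656
y* = (k*)^α = 2.9656^0.37 ≈ 1.4951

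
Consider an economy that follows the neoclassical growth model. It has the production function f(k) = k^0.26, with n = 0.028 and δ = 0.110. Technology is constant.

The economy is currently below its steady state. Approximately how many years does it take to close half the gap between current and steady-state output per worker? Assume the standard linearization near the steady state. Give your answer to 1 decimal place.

t_½ ≈ 6.8 years

Near the steady state the convergence rate is λ = (1 − α)(n + δ).
λ = (1 − 0.26) × 0.138 = 0.74 × 0.138 = 0.10212
Half-life = ln 2 / λ = 0.6931 / 0.10212 ≈ 6.79 years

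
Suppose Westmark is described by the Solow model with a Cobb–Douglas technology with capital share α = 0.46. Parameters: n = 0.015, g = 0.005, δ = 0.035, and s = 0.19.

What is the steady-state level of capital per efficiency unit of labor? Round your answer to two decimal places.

Steady state requires s·f(k) = (n + g + δ)·k, i.e. s·k^α = (n + g + δ)·k.
Dividing both sides by k: k^(1−α) = s / (n + g + δ).
k^0.54 = 0.19 / (0.015 + 0.005 + 0.035) = 0.19 / 0.055 = 3.4545
k* = 3.4545^(1/0.54) ≈ 9.9314

k* = 9.93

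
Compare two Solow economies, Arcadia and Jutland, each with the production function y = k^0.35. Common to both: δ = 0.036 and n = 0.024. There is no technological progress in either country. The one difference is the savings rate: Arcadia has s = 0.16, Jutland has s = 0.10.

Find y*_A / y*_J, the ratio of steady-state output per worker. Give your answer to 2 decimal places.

Steady-state y* = [s/(n + δ)]^(α/(1−α)), so the ratio is [ (s_A/(n + δ)_A) / (s_J/(n + δ)_J) ]^0.5385.
s_A/(n + δ)_A = 0.16/0.060 = 2.6667; s_J/(n + δ)_J = 0.10/0.060 = 1.6667.
Ratio = (2.6667/1.6667)^0.5385 = 1.6000^0.5385 ≈ 1.2880

ratio ≈ 1.29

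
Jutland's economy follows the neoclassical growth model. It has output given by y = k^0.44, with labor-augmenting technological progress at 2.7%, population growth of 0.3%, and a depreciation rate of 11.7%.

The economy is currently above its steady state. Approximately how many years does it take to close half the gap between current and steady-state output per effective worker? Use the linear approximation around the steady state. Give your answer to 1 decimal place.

half-life ≈ 8.4 years

Near the steady state the convergence rate is λ = (1 − α)(n + g + δ).
λ = (1 − 0.44) × 0.147 = 0.56 × 0.147 = 0.08232
Half-life = ln 2 / λ = 0.6931 / 0.08232 ≈ 8.42 years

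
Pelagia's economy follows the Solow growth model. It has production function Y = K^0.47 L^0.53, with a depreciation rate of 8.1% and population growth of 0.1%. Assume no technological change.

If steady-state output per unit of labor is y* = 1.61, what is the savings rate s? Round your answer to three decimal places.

Steady state requires s·f(k) = (n + δ)·k, i.e. s·k^α = (n + δ)·k.
Since y* = [s/(n + δ)]^(α/(1−α)), we have s/(n + δ) = (y*)^((1−α)/α) = 1.61^1.1277 = 1.7110.
Therefore s = 1.7110 × (n + δ) = 1.7110 × 0.082 = 0.1403.

s ≈ 0.140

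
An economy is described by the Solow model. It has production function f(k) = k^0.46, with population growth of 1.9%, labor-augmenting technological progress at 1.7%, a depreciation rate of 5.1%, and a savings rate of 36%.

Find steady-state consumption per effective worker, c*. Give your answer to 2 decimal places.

c* = 2.15

At the steady state, Δk = 0, so s·k^α = (n + g + δ)·k.
Rearranging, k^(1−α) = s / (n + g + δ).
k^0.54 = 0.36 / (0.019 + 0.017 + 0.051) = 0.36 / 0.087 = 4.1379
k* = 4.1379^(1/0.54) ≈ 13.8735
y* = (k*)^α = 13.8735^0.46 ≈ 3.3528
c* = (1 − s)·y* = (1 − 0.36) × 3.3528 ≈ 2.1458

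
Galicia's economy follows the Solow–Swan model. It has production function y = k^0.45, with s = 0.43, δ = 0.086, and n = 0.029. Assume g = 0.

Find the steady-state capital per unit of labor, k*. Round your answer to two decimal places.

k* ≈ 11.00

At the steady state, Δk = 0, so s·k^α = (n + δ)·k.
Rearranging, k^(1−α) = s / (n + δ).
k^0.55 = 0.43 / (0.029 + 0.086) = 0.43 / 0.115 = 3.7391
k* = 3.7391^(1/0.55) ≈ 11.0001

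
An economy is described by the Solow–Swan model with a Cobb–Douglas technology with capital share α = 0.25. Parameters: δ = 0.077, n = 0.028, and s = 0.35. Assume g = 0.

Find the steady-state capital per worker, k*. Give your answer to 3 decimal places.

k* ≈ 4.979

In steady state, investment equals break-even investment: s·k^α = (n + δ)·k.
Dividing both sides by k: k^(1−α) = s / (n + δ).
k^0.75 = 0.35 / (0.028 + 0.077) = 0.35 / 0.105 = 3.3333
k* = 3.3333^(1/0.75) ≈ 4.9793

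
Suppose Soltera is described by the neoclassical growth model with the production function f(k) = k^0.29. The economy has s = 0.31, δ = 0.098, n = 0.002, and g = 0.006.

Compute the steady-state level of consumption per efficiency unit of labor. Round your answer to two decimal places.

c* ≈ 1.07

In steady state, investment equals break-even investment: s·k^α = (n + g + δ)·k.
Dividing both sides by k: k^(1−α) = s / (n + g + δ).
k^0.71 = 0.31 / (0.002 + 0.006 + 0.098) = 0.31 / 0.106 = 2.9245
k* = 2.9245^(1/0.71) ≈ 4.5333
y* = (k*)^α = 4.5333^0.29 ≈ 1.5501
c* = (1 − s)·y* = (1 − 0.31) × 1.5501 ≈ 1.0696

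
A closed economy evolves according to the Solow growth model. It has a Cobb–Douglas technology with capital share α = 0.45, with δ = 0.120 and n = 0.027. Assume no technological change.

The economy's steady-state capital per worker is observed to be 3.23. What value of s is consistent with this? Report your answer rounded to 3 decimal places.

At the steady state, Δk = 0, so s·k^α = (n + δ)·k.
So s / (n + δ) = (k*)^(1−α) = 3.23^0.55 = 1.9057.
Therefore s = 1.9057 × (n + δ) = 1.9057 × 0.147 = 0.2801.

s ≈ 0.280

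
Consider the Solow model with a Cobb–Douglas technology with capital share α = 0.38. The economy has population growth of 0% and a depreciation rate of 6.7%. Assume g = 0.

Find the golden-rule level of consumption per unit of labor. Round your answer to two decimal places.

At the golden rule, f'(k) = n + δ, so α·k^(α−1) = n + δ and k_gold = (α/(n + δ))^(1/(1−α)).
k_gold = (0.38/0.067)^(1/0.62) = 5.6716^1.6129 ≈ 16.4305
c_gold = f(k_gold) − (n + δ)·k_gold = 2.8970 − 0.067×16.4305 ≈ 1.7962

c_gold ≈ 1.80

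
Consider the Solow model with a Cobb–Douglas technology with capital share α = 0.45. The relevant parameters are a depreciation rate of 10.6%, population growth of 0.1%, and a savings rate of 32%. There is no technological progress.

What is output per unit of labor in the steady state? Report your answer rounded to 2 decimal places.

Steady state requires s·f(k) = (n + δ)·k, i.e. s·k^α = (n + δ)·k.
Dividing both sides by k: k^(1−α) = s / (n + δ).
k^0.55 = 0.32 / (0.001 + 0.106) = 0.32 / 0.107 = 2.9907
k* = 2.9907^(1/0.55) ≈ 7.3289
y* = (k*)^α = 7.3289^0.45 ≈ 2.4506

y* = 2.45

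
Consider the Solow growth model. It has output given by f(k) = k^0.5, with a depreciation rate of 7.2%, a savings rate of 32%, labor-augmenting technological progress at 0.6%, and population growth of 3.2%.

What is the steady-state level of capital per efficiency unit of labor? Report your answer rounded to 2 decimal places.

k* ≈ 8.46

At the steady state, Δk = 0, so s·k^α = (n + g + δ)·k.
Dividing both sides by k: k^(1−α) = s / (n + g + δ).
k^0.5 = 0.32 / (0.032 + 0.006 + 0.072) = 0.32 / 0.110 = 2.9091
k* = 2.9091^(1/0.5) ≈ 8.4629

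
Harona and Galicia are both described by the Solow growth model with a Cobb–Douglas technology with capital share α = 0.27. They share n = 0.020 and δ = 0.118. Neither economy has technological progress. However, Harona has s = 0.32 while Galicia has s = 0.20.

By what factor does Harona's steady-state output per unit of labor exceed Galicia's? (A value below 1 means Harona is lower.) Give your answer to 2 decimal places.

Steady-state y* = [s/(n + δ)]^(α/(1−α)), so the ratio is [ (s_H/(n + δ)_H) / (s_G/(n + δ)_G) ]^0.3699.
s_H/(n + δ)_H = 0.32/0.138 = 2.3188; s_G/(n + δ)_G = 0.20/0.138 = 1.4493.
Ratio = (2.3188/1.4493)^0.3699 = 1.5999^0.3699 ≈ 1.1899

ratio ≈ 1.19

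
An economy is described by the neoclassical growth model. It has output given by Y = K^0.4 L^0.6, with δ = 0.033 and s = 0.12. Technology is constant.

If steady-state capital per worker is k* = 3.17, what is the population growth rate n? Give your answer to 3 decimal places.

In steady state, investment equals break-even investment: s·k^α = (n + δ)·k.
So s / (n + δ) = (k*)^(1−α) = 3.17^0.6 = 1.9982.
Therefore n + δ = s / 1.9982 = 0.12 / 1.9982 = 0.0601, so n = 0.0601 − 0.033 = 0.0271.

n ≈ 0.027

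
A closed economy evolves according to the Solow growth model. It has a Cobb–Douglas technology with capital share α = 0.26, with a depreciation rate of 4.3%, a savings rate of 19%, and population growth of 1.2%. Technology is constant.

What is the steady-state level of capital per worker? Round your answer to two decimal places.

At the steady state, Δk = 0, so s·k^α = (n + δ)·k.
Rearranging, k^(1−α) = s / (n + δ).
k^0.74 = 0.19 / (0.012 + 0.043) = 0.19 / 0.055 = 3.4545
k* = 3.4545^(1/0.74) ≈ 5.3401

k* ≈ 5.34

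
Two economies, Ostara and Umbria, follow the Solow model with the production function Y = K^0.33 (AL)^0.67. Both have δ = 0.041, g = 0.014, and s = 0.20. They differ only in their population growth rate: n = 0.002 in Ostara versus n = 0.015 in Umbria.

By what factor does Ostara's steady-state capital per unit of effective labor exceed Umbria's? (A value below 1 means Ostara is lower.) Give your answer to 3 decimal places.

k*_O / k*_U ≈ 1.359

Steady-state k* = [s/(n + g + δ)]^(1/(1−α)), so the ratio is [ (s_O/(n + g + δ)_O) / (s_U/(n + g + δ)_U) ]^1.4925.
s_O/(n + g + δ)_O = 0.20/0.057 = 3.5088; s_U/(n + g + δ)_U = 0.20/0.070 = 2.8571.
Ratio = (3.5088/2.8571)^1.4925 = 1.2281^1.4925 ≈ 1.3589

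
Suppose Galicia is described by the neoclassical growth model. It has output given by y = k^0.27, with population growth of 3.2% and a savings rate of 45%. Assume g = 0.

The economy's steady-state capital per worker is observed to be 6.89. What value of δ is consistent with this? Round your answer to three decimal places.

In steady state, investment equals break-even investment: s·k^α = (n + δ)·k.
So s / (n + δ) = (k*)^(1−α) = 6.89^0.73 = 4.0917.
Therefore n + δ = s / 4.0917 = 0.45 / 4.0917 = 0.1100, so δ = 0.1100 − 0.032 = 0.0780.

δ ≈ 0.078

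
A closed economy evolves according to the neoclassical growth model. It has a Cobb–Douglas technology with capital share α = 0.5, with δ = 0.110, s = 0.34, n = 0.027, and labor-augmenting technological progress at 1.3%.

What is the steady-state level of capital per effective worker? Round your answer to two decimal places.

k* ≈ 5.14

At the steady state, Δk = 0, so s·k^α = (n + g + δ)·k.
Dividing both sides by k: k^(1−α) = s / (n + g + δ).
k^0.5 = 0.34 / (0.027 + 0.013 + 0.110) = 0.34 / 0.150 = 2.2667
k* = 2.2667^(1/0.5) ≈ 5.1379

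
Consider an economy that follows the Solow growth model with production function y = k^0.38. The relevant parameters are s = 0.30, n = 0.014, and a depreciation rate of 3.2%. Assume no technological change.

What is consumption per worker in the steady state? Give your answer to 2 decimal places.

In steady state, investment equals break-even investment: s·k^α = (n + δ)·k.
Rearranging, k^(1−α) = s / (n + δ).
k^0.62 = 0.30 / (0.014 + 0.032) = 0.30 / 0.046 = 6.5217
k* = 6.5217^(1/0.62) ≈ 20.5819
y* = (k*)^α = 20.5819^0.38 ≈ 3.1559
c* = (1 − s)·y* = (1 − 0.30) × 3.1559 ≈ 2.2091

c* = 2.21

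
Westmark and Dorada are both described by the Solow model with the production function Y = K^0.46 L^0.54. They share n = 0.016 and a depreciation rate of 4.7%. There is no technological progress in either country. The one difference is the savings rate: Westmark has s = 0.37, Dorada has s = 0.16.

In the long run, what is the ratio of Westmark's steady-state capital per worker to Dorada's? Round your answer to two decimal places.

Steady-state k* = [s/(n + δ)]^(1/(1−α)), so the ratio is [ (s_W/(n + δ)_W) / (s_D/(n + δ)_D) ]^1.8519.
s_W/(n + δ)_W = 0.37/0.063 = 5.8730; s_D/(n + δ)_D = 0.16/0.063 = 2.5397.
Ratio = (5.8730/2.5397)^1.8519 = 2.3125^1.8519 ≈ 4.7233

ratio ≈ 4.72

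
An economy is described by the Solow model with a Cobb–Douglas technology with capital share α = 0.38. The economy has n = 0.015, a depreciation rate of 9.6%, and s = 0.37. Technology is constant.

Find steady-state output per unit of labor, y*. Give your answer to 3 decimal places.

y* ≈ 2.092

At the steady state, Δk = 0, so s·k^α = (n + δ)·k.
Dividing both sides by k: k^(1−α) = s / (n + δ).
k^0.62 = 0.37 / (0.015 + 0.096) = 0.37 / 0.111 = 3.3333
k* = 3.3333^(1/0.62) ≈ 6.9718
y* = (k*)^α = 6.9718^0.38 ≈ 2.0916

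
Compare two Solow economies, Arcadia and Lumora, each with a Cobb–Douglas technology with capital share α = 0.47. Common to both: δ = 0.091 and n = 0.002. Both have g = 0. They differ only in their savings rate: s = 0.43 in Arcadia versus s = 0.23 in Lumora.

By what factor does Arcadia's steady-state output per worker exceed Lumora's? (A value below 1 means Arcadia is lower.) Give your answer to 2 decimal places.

Steady-state y* = [s/(n + δ)]^(α/(1−α)), so the ratio is [ (s_A/(n + δ)_A) / (s_L/(n + δ)_L) ]^0.8868.
s_A/(n + δ)_A = 0.43/0.093 = 4.6237; s_L/(n + δ)_L = 0.23/0.093 = 2.4731.
Ratio = (4.6237/2.4731)^0.8868 = 1.8696^0.8868 ≈ 1.7418

ratio ≈ 1.74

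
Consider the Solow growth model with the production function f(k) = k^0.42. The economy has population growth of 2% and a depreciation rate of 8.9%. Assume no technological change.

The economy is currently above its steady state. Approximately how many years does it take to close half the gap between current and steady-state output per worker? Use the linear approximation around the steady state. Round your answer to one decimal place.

Near the steady state the convergence rate is λ = (1 − α)(n + δ).
λ = (1 − 0.42) × 0.109 = 0.58 × 0.109 = 0.06322
Half-life = ln 2 / λ = 0.6931 / 0.06322 ≈ 10.96 years

about 11.0 years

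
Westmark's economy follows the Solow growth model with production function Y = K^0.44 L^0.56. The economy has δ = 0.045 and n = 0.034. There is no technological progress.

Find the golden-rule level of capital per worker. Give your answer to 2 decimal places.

k_gold ≈ 21.47

The golden rule sets f'(k) = n + δ, i.e. α·k^(α−1) = n + δ.
So k^(1−α) = α / (n + δ) = 0.44 / 0.079 = 5.5696.
k_gold = 5.5696^(1/0.56) ≈ 21.4698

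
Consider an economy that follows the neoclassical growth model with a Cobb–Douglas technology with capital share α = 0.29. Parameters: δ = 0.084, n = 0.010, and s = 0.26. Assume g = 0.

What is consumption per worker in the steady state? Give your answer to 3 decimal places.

c* ≈ 1.121

In steady state, investment equals break-even investment: s·k^α = (n + δ)·k.
Rearranging, k^(1−α) = s / (n + δ).
k^0.71 = 0.26 / (0.010 + 0.084) = 0.26 / 0.094 = 2.7660
k* = 2.7660^(1/0.71) ≈ 4.1911
y* = (k*)^α = 4.1911^0.29 ≈ 1.5152
c* = (1 − s)·y* = (1 − 0.26) × 1.5152 ≈ 1.1212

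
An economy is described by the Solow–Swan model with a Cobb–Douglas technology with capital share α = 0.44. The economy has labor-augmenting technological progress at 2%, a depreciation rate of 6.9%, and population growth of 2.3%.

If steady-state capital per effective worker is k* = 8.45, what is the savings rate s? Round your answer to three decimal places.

s ≈ 0.370

In steady state, investment equals break-even investment: s·k^α = (n + g + δ)·k.
So s / (n + g + δ) = (k*)^(1−α) = 8.45^0.56 = 3.3040.
Therefore s = 3.3040 × (n + g + δ) = 3.3040 × 0.112 = 0.3700.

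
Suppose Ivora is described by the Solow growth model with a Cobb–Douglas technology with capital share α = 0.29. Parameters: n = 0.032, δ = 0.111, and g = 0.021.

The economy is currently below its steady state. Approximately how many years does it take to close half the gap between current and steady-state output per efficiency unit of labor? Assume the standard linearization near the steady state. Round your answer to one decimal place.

half-life ≈ 6.0 years

Near the steady state the convergence rate is λ = (1 − α)(n + g + δ).
λ = (1 − 0.29) × 0.164 = 0.71 × 0.164 = 0.11644
Half-life = ln 2 / λ = 0.6931 / 0.11644 ≈ 5.95 years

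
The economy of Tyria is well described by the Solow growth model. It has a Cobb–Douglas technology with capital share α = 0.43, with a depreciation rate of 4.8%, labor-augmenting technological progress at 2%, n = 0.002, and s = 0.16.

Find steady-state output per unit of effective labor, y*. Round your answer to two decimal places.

Steady state requires s·f(k) = (n + g + δ)·k, i.e. s·k^α = (n + g + δ)·k.
Dividing both sides by k: k^(1−α) = s / (n + g + δ).
k^0.57 = 0.16 / (0.002 + 0.020 + 0.048) = 0.16 / 0.070 = 2.2857
k* = 2.2857^(1/0.57) ≈ 4.2644
y* = (k*)^α = 4.2644^0.43 ≈ 1.8657

y* = 1.87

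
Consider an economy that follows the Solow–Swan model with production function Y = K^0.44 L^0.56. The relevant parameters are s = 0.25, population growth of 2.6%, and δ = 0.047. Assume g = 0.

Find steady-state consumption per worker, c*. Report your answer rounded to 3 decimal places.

At the steady state, Δk = 0, so s·k^α = (n + δ)·k.
Rearranging, k^(1−α) = s / (n + δ).
k^0.56 = 0.25 / (0.026 + 0.047) = 0.25 / 0.073 = 3.4247
k* = 3.4247^(1/0.56) ≈ 9.0091
y* = (k*)^α = 9.0091^0.44 ≈ 2.6306
c* = (1 − s)·y* = (1 − 0.25) × 2.6306 ≈ 1.9730

c* = 1.973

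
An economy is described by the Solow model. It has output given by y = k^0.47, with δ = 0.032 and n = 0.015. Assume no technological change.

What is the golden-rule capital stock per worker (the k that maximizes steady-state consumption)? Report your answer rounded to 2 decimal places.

The golden rule sets f'(k) = n + δ, i.e. α·k^(α−1) = n + δ.
So k^(1−α) = α / (n + δ) = 0.47 / 0.047 = 10.0000.
k_gold = 10.0000^(1/0.53) ≈ 77.0535

k_gold ≈ 77.05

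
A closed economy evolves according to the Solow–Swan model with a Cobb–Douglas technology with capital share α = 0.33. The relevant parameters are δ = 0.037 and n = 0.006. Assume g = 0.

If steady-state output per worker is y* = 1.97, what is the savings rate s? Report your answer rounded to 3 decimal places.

s ≈ 0.170

Steady state requires s·f(k) = (n + δ)·k, i.e. s·k^α = (n + δ)·k.
Since y* = [s/(n + δ)]^(α/(1−α)), we have s/(n + δ) = (y*)^((1−α)/α) = 1.97^2.0303 = 3.9615.
Therefore s = 3.9615 × (n + δ) = 3.9615 × 0.043 = 0.1703.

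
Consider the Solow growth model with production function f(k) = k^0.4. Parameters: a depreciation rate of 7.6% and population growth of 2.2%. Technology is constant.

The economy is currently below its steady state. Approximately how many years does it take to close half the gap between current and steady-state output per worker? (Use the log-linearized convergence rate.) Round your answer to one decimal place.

half-life ≈ 11.8 years

Near the steady state the convergence rate is λ = (1 − α)(n + δ).
λ = (1 − 0.4) × 0.098 = 0.6 × 0.098 = 0.0588
Half-life = ln 2 / λ = 0.6931 / 0.0588 ≈ 11.79 years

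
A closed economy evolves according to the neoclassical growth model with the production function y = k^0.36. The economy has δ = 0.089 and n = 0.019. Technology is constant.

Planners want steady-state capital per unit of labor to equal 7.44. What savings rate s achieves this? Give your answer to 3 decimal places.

s ≈ 0.390

Steady state requires s·f(k) = (n + δ)·k, i.e. s·k^α = (n + δ)·k.
So s / (n + δ) = (k*)^(1−α) = 7.44^0.64 = 3.6125.
Therefore s = 3.6125 × (n + δ) = 3.6125 × 0.108 = 0.3902.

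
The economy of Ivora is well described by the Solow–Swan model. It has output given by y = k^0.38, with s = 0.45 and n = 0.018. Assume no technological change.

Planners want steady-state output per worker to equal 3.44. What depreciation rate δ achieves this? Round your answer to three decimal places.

δ ≈ 0.042

In steady state, investment equals break-even investment: s·k^α = (n + δ)·k.
Since y* = [s/(n + δ)]^(α/(1−α)), we have s/(n + δ) = (y*)^((1−α)/α) = 3.44^1.6316 = 7.5067.
Therefore n + δ = s / 7.5067 = 0.45 / 7.5067 = 0.0599, so δ = 0.0599 − 0.018 = 0.0419.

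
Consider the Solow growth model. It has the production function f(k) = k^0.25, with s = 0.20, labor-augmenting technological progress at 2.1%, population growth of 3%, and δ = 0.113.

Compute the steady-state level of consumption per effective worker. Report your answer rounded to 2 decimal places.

c* = 0.85

At the steady state, Δk = 0, so s·k^α = (n + g + δ)·k.
Dividing both sides by k: k^(1−α) = s / (n + g + δ).
k^0.75 = 0.20 / (0.030 + 0.021 + 0.113) = 0.20 / 0.164 = 1.2195
k* = 1.2195^(1/0.75) ≈ 1.3029
y* = (k*)^α = 1.3029^0.25 ≈ 1.0684
c* = (1 − s)·y* = (1 − 0.20) × 1.0684 ≈ 0.8547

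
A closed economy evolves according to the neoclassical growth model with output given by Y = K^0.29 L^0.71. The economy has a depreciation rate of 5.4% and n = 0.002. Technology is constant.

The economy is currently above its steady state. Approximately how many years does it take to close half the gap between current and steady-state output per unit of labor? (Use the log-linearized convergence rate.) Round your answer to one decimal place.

half-life ≈ 17.4 years

Near the steady state the convergence rate is λ = (1 − α)(n + δ).
λ = (1 − 0.29) × 0.056 = 0.71 × 0.056 = 0.03976
Half-life = ln 2 / λ = 0.6931 / 0.03976 ≈ 17.43 years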